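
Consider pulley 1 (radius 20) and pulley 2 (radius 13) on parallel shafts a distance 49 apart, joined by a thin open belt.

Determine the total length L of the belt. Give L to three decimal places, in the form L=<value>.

open belt: β = asin((r2−r1)/C) = asin(-7/49) = -8.2132°
wrap1 = π − 2β = 196.4264°
wrap2 = π + 2β = 163.5736°
tangent length = C·cosβ = 48.4974
L = r1·wrap1 + r2·wrap2 + 2·C·cosβ = 20·3.4283 + 13·2.8549 + 2·48.4974 = 202.6743

L=202.674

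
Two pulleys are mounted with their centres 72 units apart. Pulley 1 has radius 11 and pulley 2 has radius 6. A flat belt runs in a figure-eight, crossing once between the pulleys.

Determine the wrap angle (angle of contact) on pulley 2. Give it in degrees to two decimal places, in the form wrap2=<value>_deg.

wrap2=207.31_deg

crossed belt: β = asin((r1+r2)/C) = asin(17/72) = 13.6571°
wrap1 = wrap2 = π + 2β = 207.3143°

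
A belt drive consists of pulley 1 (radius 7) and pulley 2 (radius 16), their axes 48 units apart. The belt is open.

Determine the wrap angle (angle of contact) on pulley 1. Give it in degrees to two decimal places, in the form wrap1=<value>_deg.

open belt: β = asin((r2−r1)/C) = asin(9/48) = 10.8069°
wrap1 = π − 2β = 158.3862°
wrap2 = π + 2β = 201.6138°

wrap1=158.39_deg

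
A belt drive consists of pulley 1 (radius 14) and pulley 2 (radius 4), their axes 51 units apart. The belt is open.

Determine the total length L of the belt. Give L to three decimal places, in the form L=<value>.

L=160.516

open belt: β = asin((r2−r1)/C) = asin(-10/51) = -11.3077°
wrap1 = π − 2β = 202.6155°
wrap2 = π + 2β = 157.3845°
tangent length = C·cosβ = 50.0100
L = r1·wrap1 + r2·wrap2 + 2·C·cosβ = 14·3.5363 + 4·2.7469 + 2·50.0100 = 160.5158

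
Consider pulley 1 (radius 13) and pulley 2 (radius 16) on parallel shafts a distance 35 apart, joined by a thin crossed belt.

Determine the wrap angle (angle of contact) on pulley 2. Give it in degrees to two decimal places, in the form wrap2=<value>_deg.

crossed belt: β = asin((r1+r2)/C) = asin(29/35) = 55.9523°
wrap1 = wrap2 = π + 2β = 291.9045°

wrap2=291.90_deg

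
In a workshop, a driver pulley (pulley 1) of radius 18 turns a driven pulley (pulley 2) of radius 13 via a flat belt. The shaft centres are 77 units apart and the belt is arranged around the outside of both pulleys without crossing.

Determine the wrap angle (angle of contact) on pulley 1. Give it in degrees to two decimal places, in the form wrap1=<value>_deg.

open belt: β = asin((r2−r1)/C) = asin(-5/77) = -3.7231°
wrap1 = π − 2β = 187.4462°
wrap2 = π + 2β = 172.5538°

wrap1=187.45_deg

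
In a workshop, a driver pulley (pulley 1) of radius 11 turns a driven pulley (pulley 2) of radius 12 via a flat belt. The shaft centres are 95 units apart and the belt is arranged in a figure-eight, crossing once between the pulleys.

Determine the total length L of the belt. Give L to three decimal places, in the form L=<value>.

L=267.853

crossed belt: β = asin((r1+r2)/C) = asin(23/95) = 14.0108°
wrap1 = wrap2 = π + 2β = 208.0217°
tangent length = C·cosβ = 92.1737
L = (r1+r2)·wrap + 2·C·cosβ = 23·3.6307 + 2·92.1737 = 267.8527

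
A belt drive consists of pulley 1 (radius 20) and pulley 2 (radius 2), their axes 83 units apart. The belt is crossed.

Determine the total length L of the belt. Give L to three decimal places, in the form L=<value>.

crossed belt: β = asin((r1+r2)/C) = asin(22/83) = 15.3705°
wrap1 = wrap2 = π + 2β = 210.7411°
tangent length = C·cosβ = 80.0312
L = (r1+r2)·wrap + 2·C·cosβ = 22·3.6781 + 2·80.0312 = 240.9812

L=240.981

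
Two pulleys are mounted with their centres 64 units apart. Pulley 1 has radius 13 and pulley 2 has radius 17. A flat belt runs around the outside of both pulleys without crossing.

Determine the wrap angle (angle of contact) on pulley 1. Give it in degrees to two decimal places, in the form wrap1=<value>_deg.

wrap1=172.83_deg

open belt: β = asin((r2−r1)/C) = asin(4/64) = 3.5833°
wrap1 = π − 2β = 172.8334°
wrap2 = π + 2β = 187.1666°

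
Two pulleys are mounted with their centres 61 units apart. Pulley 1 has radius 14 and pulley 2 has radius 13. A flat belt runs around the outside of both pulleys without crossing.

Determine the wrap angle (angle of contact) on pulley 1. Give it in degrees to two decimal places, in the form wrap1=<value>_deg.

open belt: β = asin((r2−r1)/C) = asin(-1/61) = -0.9393°
wrap1 = π − 2β = 181.8786°
wrap2 = π + 2β = 178.1214°

wrap1=181.88_deg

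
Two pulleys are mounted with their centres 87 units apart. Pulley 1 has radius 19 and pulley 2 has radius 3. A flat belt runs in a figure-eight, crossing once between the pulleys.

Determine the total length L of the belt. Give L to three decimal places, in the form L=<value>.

crossed belt: β = asin((r1+r2)/C) = asin(22/87) = 14.6476°
wrap1 = wrap2 = π + 2β = 209.2952°
tangent length = C·cosβ = 84.1724
L = (r1+r2)·wrap + 2·C·cosβ = 22·3.6529 + 2·84.1724 = 248.7085

L=248.708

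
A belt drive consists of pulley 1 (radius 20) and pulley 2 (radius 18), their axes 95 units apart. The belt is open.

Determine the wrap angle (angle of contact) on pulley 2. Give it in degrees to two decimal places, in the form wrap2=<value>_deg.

wrap2=177.59_deg

open belt: β = asin((r2−r1)/C) = asin(-2/95) = -1.2063°
wrap1 = π − 2β = 182.4126°
wrap2 = π + 2β = 177.5874°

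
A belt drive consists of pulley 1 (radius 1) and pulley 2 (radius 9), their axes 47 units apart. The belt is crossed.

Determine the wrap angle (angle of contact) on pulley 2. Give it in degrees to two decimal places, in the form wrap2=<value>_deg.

wrap2=204.57_deg

crossed belt: β = asin((r1+r2)/C) = asin(10/47) = 12.2845°
wrap1 = wrap2 = π + 2β = 204.5690°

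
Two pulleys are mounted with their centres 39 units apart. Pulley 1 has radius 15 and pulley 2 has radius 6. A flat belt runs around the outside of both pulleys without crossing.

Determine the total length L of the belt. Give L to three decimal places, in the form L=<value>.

L=146.060

open belt: β = asin((r2−r1)/C) = asin(-9/39) = -13.3424°
wrap1 = π − 2β = 206.6847°
wrap2 = π + 2β = 153.3153°
tangent length = C·cosβ = 37.9473
L = r1·wrap1 + r2·wrap2 + 2·C·cosβ = 15·3.6073 + 6·2.6759 + 2·37.9473 = 146.0597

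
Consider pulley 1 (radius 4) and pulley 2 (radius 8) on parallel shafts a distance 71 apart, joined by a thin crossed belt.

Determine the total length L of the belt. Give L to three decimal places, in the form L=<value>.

L=181.732

crossed belt: β = asin((r1+r2)/C) = asin(12/71) = 9.7305°
wrap1 = wrap2 = π + 2β = 199.4610°
tangent length = C·cosβ = 69.9786
L = (r1+r2)·wrap + 2·C·cosβ = 12·3.4813 + 2·69.9786 = 181.7322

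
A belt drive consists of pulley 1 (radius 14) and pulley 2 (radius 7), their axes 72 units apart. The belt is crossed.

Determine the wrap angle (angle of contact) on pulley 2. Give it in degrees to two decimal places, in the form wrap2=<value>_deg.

crossed belt: β = asin((r1+r2)/C) = asin(21/72) = 16.9578°
wrap1 = wrap2 = π + 2β = 213.9155°

wrap2=213.92_deg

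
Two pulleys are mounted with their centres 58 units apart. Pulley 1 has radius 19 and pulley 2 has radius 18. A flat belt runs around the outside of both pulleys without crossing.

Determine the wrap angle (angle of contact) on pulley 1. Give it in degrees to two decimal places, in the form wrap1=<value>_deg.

wrap1=181.98_deg

open belt: β = asin((r2−r1)/C) = asin(-1/58) = -0.9879°
wrap1 = π − 2β = 181.9758°
wrap2 = π + 2β = 178.0242°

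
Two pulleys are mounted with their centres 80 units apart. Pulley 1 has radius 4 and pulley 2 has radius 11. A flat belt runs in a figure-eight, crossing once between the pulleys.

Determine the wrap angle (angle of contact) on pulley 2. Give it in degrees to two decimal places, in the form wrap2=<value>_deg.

crossed belt: β = asin((r1+r2)/C) = asin(15/80) = 10.8069°
wrap1 = wrap2 = π + 2β = 201.6138°

wrap2=201.61_deg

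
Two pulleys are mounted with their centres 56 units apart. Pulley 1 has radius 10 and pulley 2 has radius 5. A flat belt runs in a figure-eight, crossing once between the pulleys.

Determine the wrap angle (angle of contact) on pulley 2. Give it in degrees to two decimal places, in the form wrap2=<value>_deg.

crossed belt: β = asin((r1+r2)/C) = asin(15/56) = 15.5368°
wrap1 = wrap2 = π + 2β = 211.0736°

wrap2=211.07_deg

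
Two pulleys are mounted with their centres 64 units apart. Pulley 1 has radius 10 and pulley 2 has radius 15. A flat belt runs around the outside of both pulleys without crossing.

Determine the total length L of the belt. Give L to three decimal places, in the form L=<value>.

open belt: β = asin((r2−r1)/C) = asin(5/64) = 4.4808°
wrap1 = π − 2β = 171.0384°
wrap2 = π + 2β = 188.9616°
tangent length = C·cosβ = 63.8044
L = r1·wrap1 + r2·wrap2 + 2·C·cosβ = 10·2.9852 + 15·3.2980 + 2·63.8044 = 206.9306

L=206.931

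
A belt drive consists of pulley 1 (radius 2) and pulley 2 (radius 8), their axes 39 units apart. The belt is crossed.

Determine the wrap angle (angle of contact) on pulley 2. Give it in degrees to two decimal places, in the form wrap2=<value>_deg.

wrap2=209.71_deg

crossed belt: β = asin((r1+r2)/C) = asin(10/39) = 14.8572°
wrap1 = wrap2 = π + 2β = 209.7143°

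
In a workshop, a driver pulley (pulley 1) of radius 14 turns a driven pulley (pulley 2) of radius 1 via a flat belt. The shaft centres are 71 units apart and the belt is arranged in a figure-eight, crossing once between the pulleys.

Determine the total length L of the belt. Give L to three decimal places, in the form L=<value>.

L=192.305

crossed belt: β = asin((r1+r2)/C) = asin(15/71) = 12.1966°
wrap1 = wrap2 = π + 2β = 204.3933°
tangent length = C·cosβ = 69.3974
L = (r1+r2)·wrap + 2·C·cosβ = 15·3.5673 + 2·69.3974 = 192.3049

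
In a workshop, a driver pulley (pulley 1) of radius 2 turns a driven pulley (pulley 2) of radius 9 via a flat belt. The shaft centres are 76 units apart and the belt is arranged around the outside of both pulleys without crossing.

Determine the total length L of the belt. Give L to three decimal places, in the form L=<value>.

open belt: β = asin((r2−r1)/C) = asin(7/76) = 5.2847°
wrap1 = π − 2β = 169.4305°
wrap2 = π + 2β = 190.5695°
tangent length = C·cosβ = 75.6769
L = r1·wrap1 + r2·wrap2 + 2·C·cosβ = 2·2.9571 + 9·3.3261 + 2·75.6769 = 187.2027

L=187.203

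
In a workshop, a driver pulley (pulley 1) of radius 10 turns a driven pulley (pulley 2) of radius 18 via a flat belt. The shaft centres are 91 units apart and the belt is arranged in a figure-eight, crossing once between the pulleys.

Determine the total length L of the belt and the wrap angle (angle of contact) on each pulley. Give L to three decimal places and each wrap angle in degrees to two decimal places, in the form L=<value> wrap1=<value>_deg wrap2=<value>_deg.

crossed belt: β = asin((r1+r2)/C) = asin(28/91) = 17.9202°
wrap1 = wrap2 = π + 2β = 215.8404°
tangent length = C·cosβ = 86.5852
L = (r1+r2)·wrap + 2·C·cosβ = 28·3.7671 + 2·86.5852 = 278.6500

L=278.650 wrap1=215.84_deg wrap2=215.84_deg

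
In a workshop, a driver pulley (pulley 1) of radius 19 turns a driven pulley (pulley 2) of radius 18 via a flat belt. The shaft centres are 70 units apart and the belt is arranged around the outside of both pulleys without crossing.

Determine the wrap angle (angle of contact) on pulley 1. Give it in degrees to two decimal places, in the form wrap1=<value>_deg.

open belt: β = asin((r2−r1)/C) = asin(-1/70) = -0.8185°
wrap1 = π − 2β = 181.6371°
wrap2 = π + 2β = 178.3629°

wrap1=181.64_deg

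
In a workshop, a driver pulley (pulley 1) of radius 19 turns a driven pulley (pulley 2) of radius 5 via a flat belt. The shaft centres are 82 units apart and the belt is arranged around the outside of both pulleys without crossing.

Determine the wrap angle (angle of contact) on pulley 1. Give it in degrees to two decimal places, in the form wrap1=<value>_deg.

open belt: β = asin((r2−r1)/C) = asin(-14/82) = -9.8304°
wrap1 = π − 2β = 199.6607°
wrap2 = π + 2β = 160.3393°

wrap1=199.66_deg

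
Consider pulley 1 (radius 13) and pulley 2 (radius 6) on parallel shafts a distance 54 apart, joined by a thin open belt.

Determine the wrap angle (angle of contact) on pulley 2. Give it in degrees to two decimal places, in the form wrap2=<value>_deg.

open belt: β = asin((r2−r1)/C) = asin(-7/54) = -7.4482°
wrap1 = π − 2β = 194.8964°
wrap2 = π + 2β = 165.1036°

wrap2=165.10_deg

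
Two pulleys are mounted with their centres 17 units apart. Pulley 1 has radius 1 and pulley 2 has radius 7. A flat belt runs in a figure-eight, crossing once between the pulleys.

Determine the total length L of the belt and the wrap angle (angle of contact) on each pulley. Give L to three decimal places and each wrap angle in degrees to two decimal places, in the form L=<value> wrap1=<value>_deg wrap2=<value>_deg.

L=62.972 wrap1=236.14_deg wrap2=236.14_deg

crossed belt: β = asin((r1+r2)/C) = asin(8/17) = 28.0725°
wrap1 = wrap2 = π + 2β = 236.1450°
tangent length = C·cosβ = 15.0000
L = (r1+r2)·wrap + 2·C·cosβ = 8·4.1215 + 2·15.0000 = 62.9721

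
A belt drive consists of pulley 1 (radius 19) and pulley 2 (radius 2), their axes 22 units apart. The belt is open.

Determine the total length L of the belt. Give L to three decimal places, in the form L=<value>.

L=123.928

open belt: β = asin((r2−r1)/C) = asin(-17/22) = -50.5994°
wrap1 = π − 2β = 281.1989°
wrap2 = π + 2β = 78.8011°
tangent length = C·cosβ = 13.9642
L = r1·wrap1 + r2·wrap2 + 2·C·cosβ = 19·4.9078 + 2·1.3753 + 2·13.9642 = 123.9282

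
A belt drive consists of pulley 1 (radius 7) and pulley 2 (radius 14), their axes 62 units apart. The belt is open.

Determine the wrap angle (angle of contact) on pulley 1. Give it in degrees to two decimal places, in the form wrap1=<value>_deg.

wrap1=167.03_deg

open belt: β = asin((r2−r1)/C) = asin(7/62) = 6.4827°
wrap1 = π − 2β = 167.0346°
wrap2 = π + 2β = 192.9654°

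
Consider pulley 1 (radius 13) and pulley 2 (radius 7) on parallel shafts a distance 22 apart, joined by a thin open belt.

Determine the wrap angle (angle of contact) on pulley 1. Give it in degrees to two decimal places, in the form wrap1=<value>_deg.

open belt: β = asin((r2−r1)/C) = asin(-6/22) = -15.8266°
wrap1 = π − 2β = 211.6532°
wrap2 = π + 2β = 148.3468°

wrap1=211.65_deg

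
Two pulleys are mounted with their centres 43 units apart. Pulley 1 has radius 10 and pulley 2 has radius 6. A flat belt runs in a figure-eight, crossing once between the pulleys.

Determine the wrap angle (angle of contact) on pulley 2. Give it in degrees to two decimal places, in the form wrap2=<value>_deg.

crossed belt: β = asin((r1+r2)/C) = asin(16/43) = 21.8448°
wrap1 = wrap2 = π + 2β = 223.6895°

wrap2=223.69_deg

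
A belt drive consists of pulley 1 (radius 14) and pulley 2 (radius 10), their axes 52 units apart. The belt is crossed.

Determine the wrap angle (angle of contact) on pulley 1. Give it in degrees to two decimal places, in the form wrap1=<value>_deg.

wrap1=234.97_deg

crossed belt: β = asin((r1+r2)/C) = asin(24/52) = 27.4864°
wrap1 = wrap2 = π + 2β = 234.9729°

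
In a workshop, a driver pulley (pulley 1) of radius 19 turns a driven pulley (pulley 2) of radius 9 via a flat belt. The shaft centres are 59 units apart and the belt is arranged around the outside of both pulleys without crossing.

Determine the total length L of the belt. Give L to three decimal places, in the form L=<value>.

open belt: β = asin((r2−r1)/C) = asin(-10/59) = -9.7583°
wrap1 = π − 2β = 199.5165°
wrap2 = π + 2β = 160.4835°
tangent length = C·cosβ = 58.1464
L = r1·wrap1 + r2·wrap2 + 2·C·cosβ = 19·3.4822 + 9·2.8010 + 2·58.1464 = 207.6636

L=207.664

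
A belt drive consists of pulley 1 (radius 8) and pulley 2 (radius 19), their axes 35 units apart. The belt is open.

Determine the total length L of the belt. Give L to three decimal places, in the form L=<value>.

L=158.309

open belt: β = asin((r2−r1)/C) = asin(11/35) = 18.3177°
wrap1 = π − 2β = 143.3646°
wrap2 = π + 2β = 216.6354°
tangent length = C·cosβ = 33.2265
L = r1·wrap1 + r2·wrap2 + 2·C·cosβ = 8·2.5022 + 19·3.7810 + 2·33.2265 = 158.3095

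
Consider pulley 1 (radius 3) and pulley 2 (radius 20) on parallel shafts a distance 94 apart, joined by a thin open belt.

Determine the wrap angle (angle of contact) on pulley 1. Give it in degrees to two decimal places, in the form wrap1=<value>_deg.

wrap1=159.16_deg

open belt: β = asin((r2−r1)/C) = asin(17/94) = 10.4193°
wrap1 = π − 2β = 159.1613°
wrap2 = π + 2β = 200.8387°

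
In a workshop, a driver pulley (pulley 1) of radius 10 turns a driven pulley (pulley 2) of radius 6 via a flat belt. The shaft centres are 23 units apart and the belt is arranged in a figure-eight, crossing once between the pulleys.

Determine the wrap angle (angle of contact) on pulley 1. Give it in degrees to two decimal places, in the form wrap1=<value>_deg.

wrap1=268.16_deg

crossed belt: β = asin((r1+r2)/C) = asin(16/23) = 44.0792°
wrap1 = wrap2 = π + 2β = 268.1584°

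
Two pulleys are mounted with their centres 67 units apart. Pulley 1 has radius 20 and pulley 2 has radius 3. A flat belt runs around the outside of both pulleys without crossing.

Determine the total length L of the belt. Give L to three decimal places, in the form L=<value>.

L=210.594

open belt: β = asin((r2−r1)/C) = asin(-17/67) = -14.6984°
wrap1 = π − 2β = 209.3968°
wrap2 = π + 2β = 150.6032°
tangent length = C·cosβ = 64.8074
L = r1·wrap1 + r2·wrap2 + 2·C·cosβ = 20·3.6547 + 3·2.6285 + 2·64.8074 = 210.5937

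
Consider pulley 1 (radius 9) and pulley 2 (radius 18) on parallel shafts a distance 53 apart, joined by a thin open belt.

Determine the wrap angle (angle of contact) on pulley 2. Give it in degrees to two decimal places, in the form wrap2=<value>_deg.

open belt: β = asin((r2−r1)/C) = asin(9/53) = 9.7768°
wrap1 = π − 2β = 160.4463°
wrap2 = π + 2β = 199.5537°

wrap2=199.55_deg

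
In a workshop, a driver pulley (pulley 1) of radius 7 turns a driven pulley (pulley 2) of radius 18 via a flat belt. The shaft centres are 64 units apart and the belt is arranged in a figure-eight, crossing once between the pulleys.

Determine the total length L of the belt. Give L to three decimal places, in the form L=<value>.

L=216.436

crossed belt: β = asin((r1+r2)/C) = asin(25/64) = 22.9934°
wrap1 = wrap2 = π + 2β = 225.9868°
tangent length = C·cosβ = 58.9152
L = (r1+r2)·wrap + 2·C·cosβ = 25·3.9442 + 2·58.9152 = 216.4357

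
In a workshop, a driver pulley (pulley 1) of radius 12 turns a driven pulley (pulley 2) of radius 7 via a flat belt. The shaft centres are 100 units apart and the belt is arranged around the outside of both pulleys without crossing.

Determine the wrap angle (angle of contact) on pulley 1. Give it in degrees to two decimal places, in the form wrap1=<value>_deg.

wrap1=185.73_deg

open belt: β = asin((r2−r1)/C) = asin(-5/100) = -2.8660°
wrap1 = π − 2β = 185.7320°
wrap2 = π + 2β = 174.2680°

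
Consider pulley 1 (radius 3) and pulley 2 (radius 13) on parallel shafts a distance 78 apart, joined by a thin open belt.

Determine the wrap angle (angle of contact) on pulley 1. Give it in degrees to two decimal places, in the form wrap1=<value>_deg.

open belt: β = asin((r2−r1)/C) = asin(10/78) = 7.3659°
wrap1 = π − 2β = 165.2682°
wrap2 = π + 2β = 194.7318°

wrap1=165.27_deg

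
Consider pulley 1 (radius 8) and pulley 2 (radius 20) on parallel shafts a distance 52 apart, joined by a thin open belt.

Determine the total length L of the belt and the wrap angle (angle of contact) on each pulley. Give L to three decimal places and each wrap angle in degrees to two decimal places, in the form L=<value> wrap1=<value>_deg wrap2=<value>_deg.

open belt: β = asin((r2−r1)/C) = asin(12/52) = 13.3424°
wrap1 = π − 2β = 153.3153°
wrap2 = π + 2β = 206.6847°
tangent length = C·cosβ = 50.5964
L = r1·wrap1 + r2·wrap2 + 2·C·cosβ = 8·2.6759 + 20·3.6073 + 2·50.5964 = 194.7463

L=194.746 wrap1=153.32_deg wrap2=206.68_deg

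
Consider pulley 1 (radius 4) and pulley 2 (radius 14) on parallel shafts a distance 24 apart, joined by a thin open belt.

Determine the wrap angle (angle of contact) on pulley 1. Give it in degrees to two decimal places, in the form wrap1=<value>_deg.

open belt: β = asin((r2−r1)/C) = asin(10/24) = 24.6243°
wrap1 = π − 2β = 130.7514°
wrap2 = π + 2β = 229.2486°

wrap1=130.75_deg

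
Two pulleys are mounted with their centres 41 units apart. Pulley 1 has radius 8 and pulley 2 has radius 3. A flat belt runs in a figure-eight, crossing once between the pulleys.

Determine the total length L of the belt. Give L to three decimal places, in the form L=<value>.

crossed belt: β = asin((r1+r2)/C) = asin(11/41) = 15.5627°
wrap1 = wrap2 = π + 2β = 211.1254°
tangent length = C·cosβ = 39.4968
L = (r1+r2)·wrap + 2·C·cosβ = 11·3.6848 + 2·39.4968 = 119.5268

L=119.527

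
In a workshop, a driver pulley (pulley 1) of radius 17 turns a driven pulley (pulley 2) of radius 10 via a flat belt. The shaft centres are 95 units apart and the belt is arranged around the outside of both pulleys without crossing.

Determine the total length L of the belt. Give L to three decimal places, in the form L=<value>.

L=275.339

open belt: β = asin((r2−r1)/C) = asin(-7/95) = -4.2256°
wrap1 = π − 2β = 188.4512°
wrap2 = π + 2β = 171.5488°
tangent length = C·cosβ = 94.7418
L = r1·wrap1 + r2·wrap2 + 2·C·cosβ = 17·3.2891 + 10·2.9941 + 2·94.7418 = 275.3390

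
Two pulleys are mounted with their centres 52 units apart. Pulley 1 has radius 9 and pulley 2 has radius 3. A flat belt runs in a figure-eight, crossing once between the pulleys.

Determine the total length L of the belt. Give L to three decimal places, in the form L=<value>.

L=144.481

crossed belt: β = asin((r1+r2)/C) = asin(12/52) = 13.3424°
wrap1 = wrap2 = π + 2β = 206.6847°
tangent length = C·cosβ = 50.5964
L = (r1+r2)·wrap + 2·C·cosβ = 12·3.6073 + 2·50.5964 = 144.4808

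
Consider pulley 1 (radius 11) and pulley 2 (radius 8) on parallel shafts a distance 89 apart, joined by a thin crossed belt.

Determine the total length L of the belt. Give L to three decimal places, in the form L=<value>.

crossed belt: β = asin((r1+r2)/C) = asin(19/89) = 12.3266°
wrap1 = wrap2 = π + 2β = 204.6531°
tangent length = C·cosβ = 86.9483
L = (r1+r2)·wrap + 2·C·cosβ = 19·3.5719 + 2·86.9483 = 241.7621

L=241.762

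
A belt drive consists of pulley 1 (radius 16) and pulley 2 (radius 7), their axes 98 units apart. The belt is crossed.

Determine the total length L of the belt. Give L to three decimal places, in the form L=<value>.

crossed belt: β = asin((r1+r2)/C) = asin(23/98) = 13.5736°
wrap1 = wrap2 = π + 2β = 207.1472°
tangent length = C·cosβ = 95.2628
L = (r1+r2)·wrap + 2·C·cosβ = 23·3.6154 + 2·95.2628 = 273.6798

L=273.680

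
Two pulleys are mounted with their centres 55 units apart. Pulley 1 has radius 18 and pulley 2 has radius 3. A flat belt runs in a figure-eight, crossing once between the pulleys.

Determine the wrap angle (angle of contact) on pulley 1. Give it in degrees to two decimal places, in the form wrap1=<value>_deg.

crossed belt: β = asin((r1+r2)/C) = asin(21/55) = 22.4464°
wrap1 = wrap2 = π + 2β = 224.8927°

wrap1=224.89_deg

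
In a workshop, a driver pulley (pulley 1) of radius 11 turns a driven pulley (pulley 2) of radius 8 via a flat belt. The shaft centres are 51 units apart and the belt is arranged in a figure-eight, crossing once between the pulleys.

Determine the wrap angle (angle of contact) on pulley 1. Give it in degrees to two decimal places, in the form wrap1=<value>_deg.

crossed belt: β = asin((r1+r2)/C) = asin(19/51) = 21.8729°
wrap1 = wrap2 = π + 2β = 223.7458°

wrap1=223.75_deg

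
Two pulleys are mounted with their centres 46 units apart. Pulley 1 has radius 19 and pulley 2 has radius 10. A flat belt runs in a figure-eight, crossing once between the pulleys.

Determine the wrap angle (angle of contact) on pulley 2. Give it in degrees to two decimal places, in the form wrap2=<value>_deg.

wrap2=258.16_deg

crossed belt: β = asin((r1+r2)/C) = asin(29/46) = 39.0822°
wrap1 = wrap2 = π + 2β = 258.1644°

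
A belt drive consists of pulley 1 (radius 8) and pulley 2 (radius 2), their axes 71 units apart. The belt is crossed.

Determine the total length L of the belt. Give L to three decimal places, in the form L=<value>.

L=174.827

crossed belt: β = asin((r1+r2)/C) = asin(10/71) = 8.0967°
wrap1 = wrap2 = π + 2β = 196.1935°
tangent length = C·cosβ = 70.2922
L = (r1+r2)·wrap + 2·C·cosβ = 10·3.4242 + 2·70.2922 = 174.8267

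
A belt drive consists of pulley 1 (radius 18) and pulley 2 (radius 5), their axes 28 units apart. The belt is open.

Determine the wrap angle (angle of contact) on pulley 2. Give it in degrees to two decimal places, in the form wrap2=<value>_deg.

wrap2=124.67_deg

open belt: β = asin((r2−r1)/C) = asin(-13/28) = -27.6640°
wrap1 = π − 2β = 235.3280°
wrap2 = π + 2β = 124.6720°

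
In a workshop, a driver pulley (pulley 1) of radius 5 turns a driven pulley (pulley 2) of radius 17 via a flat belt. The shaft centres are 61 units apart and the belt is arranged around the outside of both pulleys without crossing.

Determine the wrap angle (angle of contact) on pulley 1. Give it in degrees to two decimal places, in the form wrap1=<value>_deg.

wrap1=157.31_deg

open belt: β = asin((r2−r1)/C) = asin(12/61) = 11.3453°
wrap1 = π − 2β = 157.3094°
wrap2 = π + 2β = 202.6906°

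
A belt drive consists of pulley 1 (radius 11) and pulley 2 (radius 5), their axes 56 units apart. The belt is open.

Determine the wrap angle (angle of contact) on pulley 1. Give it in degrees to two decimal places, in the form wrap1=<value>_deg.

open belt: β = asin((r2−r1)/C) = asin(-6/56) = -6.1506°
wrap1 = π − 2β = 192.3013°
wrap2 = π + 2β = 167.6987°

wrap1=192.30_deg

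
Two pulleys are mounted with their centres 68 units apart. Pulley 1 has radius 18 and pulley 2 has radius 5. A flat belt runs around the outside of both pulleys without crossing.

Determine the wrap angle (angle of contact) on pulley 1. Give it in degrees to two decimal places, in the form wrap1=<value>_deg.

open belt: β = asin((r2−r1)/C) = asin(-13/68) = -11.0214°
wrap1 = π − 2β = 202.0429°
wrap2 = π + 2β = 157.9571°

wrap1=202.04_deg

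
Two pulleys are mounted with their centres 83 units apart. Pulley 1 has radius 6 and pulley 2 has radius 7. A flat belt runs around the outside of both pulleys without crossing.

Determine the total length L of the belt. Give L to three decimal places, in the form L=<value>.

open belt: β = asin((r2−r1)/C) = asin(1/83) = 0.6903°
wrap1 = π − 2β = 178.6193°
wrap2 = π + 2β = 181.3807°
tangent length = C·cosβ = 82.9940
L = r1·wrap1 + r2·wrap2 + 2·C·cosβ = 6·3.1175 + 7·3.1657 + 2·82.9940 = 206.8528

L=206.853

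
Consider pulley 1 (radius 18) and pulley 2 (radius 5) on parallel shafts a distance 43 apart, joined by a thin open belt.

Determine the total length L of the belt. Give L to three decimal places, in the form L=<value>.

open belt: β = asin((r2−r1)/C) = asin(-13/43) = -17.5973°
wrap1 = π − 2β = 215.1947°
wrap2 = π + 2β = 144.8053°
tangent length = C·cosβ = 40.9878
L = r1·wrap1 + r2·wrap2 + 2·C·cosβ = 18·3.7559 + 5·2.5273 + 2·40.9878 = 162.2177

L=162.218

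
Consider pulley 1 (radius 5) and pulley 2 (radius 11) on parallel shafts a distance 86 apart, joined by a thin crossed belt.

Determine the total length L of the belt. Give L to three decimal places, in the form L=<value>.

crossed belt: β = asin((r1+r2)/C) = asin(16/86) = 10.7222°
wrap1 = wrap2 = π + 2β = 201.4443°
tangent length = C·cosβ = 84.4985
L = (r1+r2)·wrap + 2·C·cosβ = 16·3.5159 + 2·84.4985 = 225.2509

L=225.251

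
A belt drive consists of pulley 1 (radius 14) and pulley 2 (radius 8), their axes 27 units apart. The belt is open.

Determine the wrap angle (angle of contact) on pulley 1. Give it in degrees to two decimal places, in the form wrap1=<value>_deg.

wrap1=205.68_deg

open belt: β = asin((r2−r1)/C) = asin(-6/27) = -12.8396°
wrap1 = π − 2β = 205.6792°
wrap2 = π + 2β = 154.3208°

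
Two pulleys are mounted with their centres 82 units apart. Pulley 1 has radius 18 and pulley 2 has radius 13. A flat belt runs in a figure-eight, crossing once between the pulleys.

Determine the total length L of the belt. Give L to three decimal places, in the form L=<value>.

L=273.255

crossed belt: β = asin((r1+r2)/C) = asin(31/82) = 22.2129°
wrap1 = wrap2 = π + 2β = 224.4257°
tangent length = C·cosβ = 75.9144
L = (r1+r2)·wrap + 2·C·cosβ = 31·3.9170 + 2·75.9144 = 273.2549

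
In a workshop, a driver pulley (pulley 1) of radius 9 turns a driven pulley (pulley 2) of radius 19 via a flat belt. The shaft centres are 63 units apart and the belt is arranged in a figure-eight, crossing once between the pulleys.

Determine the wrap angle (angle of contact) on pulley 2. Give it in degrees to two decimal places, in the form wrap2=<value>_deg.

crossed belt: β = asin((r1+r2)/C) = asin(28/63) = 26.3878°
wrap1 = wrap2 = π + 2β = 232.7756°

wrap2=232.78_deg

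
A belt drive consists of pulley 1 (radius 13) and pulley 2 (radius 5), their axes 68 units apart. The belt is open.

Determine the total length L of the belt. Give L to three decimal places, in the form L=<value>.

L=193.491

open belt: β = asin((r2−r1)/C) = asin(-8/68) = -6.7563°
wrap1 = π − 2β = 193.5127°
wrap2 = π + 2β = 166.4873°
tangent length = C·cosβ = 67.5278
L = r1·wrap1 + r2·wrap2 + 2·C·cosβ = 13·3.3774 + 5·2.9058 + 2·67.5278 = 193.4909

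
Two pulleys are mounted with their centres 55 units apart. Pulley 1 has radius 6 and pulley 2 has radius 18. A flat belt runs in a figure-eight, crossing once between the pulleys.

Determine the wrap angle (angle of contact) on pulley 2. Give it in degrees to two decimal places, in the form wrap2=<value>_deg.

wrap2=231.74_deg

crossed belt: β = asin((r1+r2)/C) = asin(24/55) = 25.8721°
wrap1 = wrap2 = π + 2β = 231.7442°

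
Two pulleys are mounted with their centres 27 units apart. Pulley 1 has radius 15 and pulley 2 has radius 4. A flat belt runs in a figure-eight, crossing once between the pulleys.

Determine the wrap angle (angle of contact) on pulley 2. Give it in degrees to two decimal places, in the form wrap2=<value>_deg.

wrap2=269.45_deg

crossed belt: β = asin((r1+r2)/C) = asin(19/27) = 44.7249°
wrap1 = wrap2 = π + 2β = 269.4498°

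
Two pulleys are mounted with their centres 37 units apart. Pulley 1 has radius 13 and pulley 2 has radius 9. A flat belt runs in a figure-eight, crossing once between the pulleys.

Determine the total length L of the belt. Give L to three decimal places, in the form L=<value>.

L=156.630

crossed belt: β = asin((r1+r2)/C) = asin(22/37) = 36.4837°
wrap1 = wrap2 = π + 2β = 252.9675°
tangent length = C·cosβ = 29.7489
L = (r1+r2)·wrap + 2·C·cosβ = 22·4.4151 + 2·29.7489 = 156.6304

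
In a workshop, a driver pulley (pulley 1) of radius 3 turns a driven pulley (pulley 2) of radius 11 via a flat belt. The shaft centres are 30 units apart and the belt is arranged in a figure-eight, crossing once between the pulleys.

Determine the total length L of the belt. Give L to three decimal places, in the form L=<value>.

crossed belt: β = asin((r1+r2)/C) = asin(14/30) = 27.8181°
wrap1 = wrap2 = π + 2β = 235.6363°
tangent length = C·cosβ = 26.5330
L = (r1+r2)·wrap + 2·C·cosβ = 14·4.1126 + 2·26.5330 = 110.6428

L=110.643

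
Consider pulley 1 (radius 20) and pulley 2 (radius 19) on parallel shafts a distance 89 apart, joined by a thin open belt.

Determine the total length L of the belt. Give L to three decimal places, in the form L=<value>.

L=300.533

open belt: β = asin((r2−r1)/C) = asin(-1/89) = -0.6438°
wrap1 = π − 2β = 181.2876°
wrap2 = π + 2β = 178.7124°
tangent length = C·cosβ = 88.9944
L = r1·wrap1 + r2·wrap2 + 2·C·cosβ = 20·3.1641 + 19·3.1191 + 2·88.9944 = 300.5333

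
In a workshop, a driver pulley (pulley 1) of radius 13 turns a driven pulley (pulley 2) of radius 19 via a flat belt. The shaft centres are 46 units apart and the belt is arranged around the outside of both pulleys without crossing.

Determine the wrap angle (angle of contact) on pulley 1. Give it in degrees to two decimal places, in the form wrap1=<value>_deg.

wrap1=165.01_deg

open belt: β = asin((r2−r1)/C) = asin(6/46) = 7.4947°
wrap1 = π − 2β = 165.0106°
wrap2 = π + 2β = 194.9894°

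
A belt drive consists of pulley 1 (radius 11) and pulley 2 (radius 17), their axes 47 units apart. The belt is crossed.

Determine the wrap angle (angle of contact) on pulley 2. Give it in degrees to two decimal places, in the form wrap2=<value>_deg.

crossed belt: β = asin((r1+r2)/C) = asin(28/47) = 36.5657°
wrap1 = wrap2 = π + 2β = 253.1315°

wrap2=253.13_deg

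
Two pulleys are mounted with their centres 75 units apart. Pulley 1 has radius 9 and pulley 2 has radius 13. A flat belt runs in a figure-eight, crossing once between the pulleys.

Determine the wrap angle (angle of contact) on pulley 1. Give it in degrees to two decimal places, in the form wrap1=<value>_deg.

crossed belt: β = asin((r1+r2)/C) = asin(22/75) = 17.0576°
wrap1 = wrap2 = π + 2β = 214.1152°

wrap1=214.12_deg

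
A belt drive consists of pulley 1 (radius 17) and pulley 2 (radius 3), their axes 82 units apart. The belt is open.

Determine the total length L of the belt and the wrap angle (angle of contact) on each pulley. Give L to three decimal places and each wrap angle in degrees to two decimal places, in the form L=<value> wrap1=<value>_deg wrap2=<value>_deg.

open belt: β = asin((r2−r1)/C) = asin(-14/82) = -9.8304°
wrap1 = π − 2β = 199.6607°
wrap2 = π + 2β = 160.3393°
tangent length = C·cosβ = 80.7960
L = r1·wrap1 + r2·wrap2 + 2·C·cosβ = 17·3.4847 + 3·2.7984 + 2·80.7960 = 229.2280

L=229.228 wrap1=199.66_deg wrap2=160.34_deg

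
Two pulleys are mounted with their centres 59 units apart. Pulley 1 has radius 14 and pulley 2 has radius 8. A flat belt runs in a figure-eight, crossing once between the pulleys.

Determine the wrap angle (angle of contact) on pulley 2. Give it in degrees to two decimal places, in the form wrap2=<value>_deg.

crossed belt: β = asin((r1+r2)/C) = asin(22/59) = 21.8934°
wrap1 = wrap2 = π + 2β = 223.7869°

wrap2=223.79_deg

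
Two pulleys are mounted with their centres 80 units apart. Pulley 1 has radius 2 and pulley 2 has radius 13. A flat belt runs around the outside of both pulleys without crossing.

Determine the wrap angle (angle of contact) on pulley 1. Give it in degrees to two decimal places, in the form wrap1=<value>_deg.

open belt: β = asin((r2−r1)/C) = asin(11/80) = 7.9032°
wrap1 = π − 2β = 164.1936°
wrap2 = π + 2β = 195.8064°

wrap1=164.19_deg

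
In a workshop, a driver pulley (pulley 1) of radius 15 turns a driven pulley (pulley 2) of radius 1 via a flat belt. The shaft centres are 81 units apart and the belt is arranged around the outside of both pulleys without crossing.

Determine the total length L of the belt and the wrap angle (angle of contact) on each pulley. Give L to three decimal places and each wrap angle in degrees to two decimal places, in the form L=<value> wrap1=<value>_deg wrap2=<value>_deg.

L=214.691 wrap1=199.91_deg wrap2=160.09_deg

open belt: β = asin((r2−r1)/C) = asin(-14/81) = -9.9530°
wrap1 = π − 2β = 199.9059°
wrap2 = π + 2β = 160.0941°
tangent length = C·cosβ = 79.7810
L = r1·wrap1 + r2·wrap2 + 2·C·cosβ = 15·3.4890 + 1·2.7942 + 2·79.7810 = 214.6913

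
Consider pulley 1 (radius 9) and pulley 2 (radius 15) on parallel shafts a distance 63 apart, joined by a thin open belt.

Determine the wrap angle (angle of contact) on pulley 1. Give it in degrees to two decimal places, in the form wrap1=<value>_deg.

wrap1=169.07_deg

open belt: β = asin((r2−r1)/C) = asin(6/63) = 5.4650°
wrap1 = π − 2β = 169.0700°
wrap2 = π + 2β = 190.9300°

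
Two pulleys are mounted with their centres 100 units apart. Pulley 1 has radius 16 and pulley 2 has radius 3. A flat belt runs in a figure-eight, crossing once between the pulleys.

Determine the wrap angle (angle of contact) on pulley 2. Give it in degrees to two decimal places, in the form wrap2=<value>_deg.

crossed belt: β = asin((r1+r2)/C) = asin(19/100) = 10.9528°
wrap1 = wrap2 = π + 2β = 201.9056°

wrap2=201.91_deg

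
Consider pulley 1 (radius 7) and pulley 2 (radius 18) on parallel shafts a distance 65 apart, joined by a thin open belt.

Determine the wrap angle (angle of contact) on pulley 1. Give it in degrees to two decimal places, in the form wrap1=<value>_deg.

open belt: β = asin((r2−r1)/C) = asin(11/65) = 9.7431°
wrap1 = π − 2β = 160.5138°
wrap2 = π + 2β = 199.4862°

wrap1=160.51_deg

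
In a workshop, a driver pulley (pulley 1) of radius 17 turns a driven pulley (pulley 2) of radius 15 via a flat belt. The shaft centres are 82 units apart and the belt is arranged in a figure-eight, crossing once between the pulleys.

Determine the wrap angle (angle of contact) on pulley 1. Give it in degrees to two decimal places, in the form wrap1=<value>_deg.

crossed belt: β = asin((r1+r2)/C) = asin(32/82) = 22.9697°
wrap1 = wrap2 = π + 2β = 225.9394°

wrap1=225.94_deg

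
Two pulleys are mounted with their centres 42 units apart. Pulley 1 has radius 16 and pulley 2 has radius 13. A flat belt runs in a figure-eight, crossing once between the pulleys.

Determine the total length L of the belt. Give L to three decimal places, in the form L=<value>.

L=196.073

crossed belt: β = asin((r1+r2)/C) = asin(29/42) = 43.6678°
wrap1 = wrap2 = π + 2β = 267.3356°
tangent length = C·cosβ = 30.3809
L = (r1+r2)·wrap + 2·C·cosβ = 29·4.6659 + 2·30.3809 = 196.0726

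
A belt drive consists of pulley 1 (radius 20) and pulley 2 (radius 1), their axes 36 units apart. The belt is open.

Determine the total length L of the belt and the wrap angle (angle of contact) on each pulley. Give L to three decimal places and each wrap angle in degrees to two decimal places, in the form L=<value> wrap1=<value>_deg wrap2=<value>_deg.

open belt: β = asin((r2−r1)/C) = asin(-19/36) = -31.8554°
wrap1 = π − 2β = 243.7109°
wrap2 = π + 2β = 116.2891°
tangent length = C·cosβ = 30.5778
L = r1·wrap1 + r2·wrap2 + 2·C·cosβ = 20·4.2536 + 1·2.0296 + 2·30.5778 = 148.2563

L=148.256 wrap1=243.71_deg wrap2=116.29_deg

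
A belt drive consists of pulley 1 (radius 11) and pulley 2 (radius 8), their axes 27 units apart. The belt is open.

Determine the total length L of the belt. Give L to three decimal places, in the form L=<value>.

open belt: β = asin((r2−r1)/C) = asin(-3/27) = -6.3794°
wrap1 = π − 2β = 192.7587°
wrap2 = π + 2β = 167.2413°
tangent length = C·cosβ = 26.8328
L = r1·wrap1 + r2·wrap2 + 2·C·cosβ = 11·3.3643 + 8·2.9189 + 2·26.8328 = 114.0239

L=114.024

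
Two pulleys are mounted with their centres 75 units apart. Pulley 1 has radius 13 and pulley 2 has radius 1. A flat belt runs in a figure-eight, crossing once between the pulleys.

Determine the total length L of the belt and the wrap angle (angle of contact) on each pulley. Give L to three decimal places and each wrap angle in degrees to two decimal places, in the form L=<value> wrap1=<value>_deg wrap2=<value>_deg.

L=196.603 wrap1=201.52_deg wrap2=201.52_deg

crossed belt: β = asin((r1+r2)/C) = asin(14/75) = 10.7583°
wrap1 = wrap2 = π + 2β = 201.5166°
tangent length = C·cosβ = 73.6817
L = (r1+r2)·wrap + 2·C·cosβ = 14·3.5171 + 2·73.6817 = 196.6033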